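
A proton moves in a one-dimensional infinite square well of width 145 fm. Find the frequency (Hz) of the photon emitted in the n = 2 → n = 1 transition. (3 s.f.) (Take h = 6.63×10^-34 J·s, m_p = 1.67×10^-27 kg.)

f = 7.08×10^18 Hz

E_1 = h²/(8m_pL²) = 1.565×10^-15 J and ΔE = (2² − 1²)E_1 = 4.695×10^-15 J.
f = ΔE/h = 4.695×10^-15/6.63×10^-34 = 7.08×10^18 Hz.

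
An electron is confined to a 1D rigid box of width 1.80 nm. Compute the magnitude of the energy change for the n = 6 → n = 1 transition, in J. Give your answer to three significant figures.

|ΔE| = 6.51×10^-19 J

E_1 = h²/(8m_eL²) = 1.860×10^-20 J.
|ΔE| = |6² − 1²|·E_1 = 35·1.860×10^-20 J = 6.51×10^-19 J.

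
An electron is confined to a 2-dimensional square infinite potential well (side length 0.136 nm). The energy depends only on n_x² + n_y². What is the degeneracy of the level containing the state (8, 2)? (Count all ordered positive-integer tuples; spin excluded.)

degeneracy = 2

The level has n_x² + n_y² = 68. The ordered positive-integer solutions are (2, 8), (8, 2).
That gives 2 states.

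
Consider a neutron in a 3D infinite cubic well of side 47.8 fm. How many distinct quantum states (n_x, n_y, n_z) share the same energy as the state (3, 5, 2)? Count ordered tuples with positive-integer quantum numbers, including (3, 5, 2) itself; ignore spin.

degeneracy = 9

The level has n_x² + n_y² + n_z² = 38. The ordered positive-integer solutions are (1, 1, 6), (1, 6, 1), (2, 3, 5), (2, 5, 3), (3, 2, 5), (3, 5, 2), (5, 2, 3), (5, 3, 2), (6, 1, 1).
That gives 9 states.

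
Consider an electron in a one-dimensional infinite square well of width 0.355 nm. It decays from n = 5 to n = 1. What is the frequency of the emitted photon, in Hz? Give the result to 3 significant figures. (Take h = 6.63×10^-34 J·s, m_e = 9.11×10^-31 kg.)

E_1 = h²/(8m_eL²) = 4.786×10^-19 J and ΔE = (5² − 1²)E_1 = 1.149×10^-17 J.
f = ΔE/h = 1.149×10^-17/6.63×10^-34 = 1.73×10^16 Hz.

f = 1.73×10^16 Hz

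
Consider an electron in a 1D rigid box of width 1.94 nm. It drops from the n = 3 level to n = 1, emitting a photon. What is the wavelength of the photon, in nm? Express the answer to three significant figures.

E_1 = h²/(8m_eL²) = 1.601×10^-20 J, so ΔE = (3² − 1²)E_1 = 1.281×10^-19 J.
λ = hc/ΔE = (6.626×10^-34·2.998×10^8)/1.281×10^-19 = 1.55×10^-6 m = 1.55×10^3 nm.

λ = 1.55×10^3 nm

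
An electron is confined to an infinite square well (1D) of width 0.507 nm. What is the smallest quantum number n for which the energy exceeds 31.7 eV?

n = 5

E_1 = h²/(8m_eL²) = 2.344×10^-19 J = 1.463 eV.
Need n² > 31.7/1.463 = 21.67, i.e. n > 4.655.
The smallest integer satisfying this is n = 5.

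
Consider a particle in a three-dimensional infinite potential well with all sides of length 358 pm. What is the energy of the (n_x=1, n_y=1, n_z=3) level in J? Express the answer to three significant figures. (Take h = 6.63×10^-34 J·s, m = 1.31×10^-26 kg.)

E = 3.60×10^-22 J

For a 3D rectangular well E = (h²/8m)·Σ n_i²/L_i² = (6.63×10^-34)²/(8·1.31×10^-26) · [1²/(358 pm)² + 1²/(358 pm)² + 3²/(358 pm)²].
Evaluating gives E = 3.60×10^-22 J.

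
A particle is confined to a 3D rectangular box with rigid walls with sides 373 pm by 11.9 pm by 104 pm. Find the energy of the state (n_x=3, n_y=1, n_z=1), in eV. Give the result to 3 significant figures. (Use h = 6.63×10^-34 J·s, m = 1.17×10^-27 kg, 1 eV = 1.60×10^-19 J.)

For a 3D rectangular well E = (h²/8m)·Σ n_i²/L_i² = (6.63×10^-34)²/(8·1.17×10^-27) · [3²/(373 pm)² + 1²/(11.9 pm)² + 1²/(104 pm)²].
Evaluating gives E = 3.390×10^-19 J = 2.12 eV.

E = 2.12 eV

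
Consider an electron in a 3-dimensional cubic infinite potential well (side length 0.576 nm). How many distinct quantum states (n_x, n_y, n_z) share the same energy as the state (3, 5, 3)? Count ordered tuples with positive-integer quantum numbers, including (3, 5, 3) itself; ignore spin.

degeneracy = 3

The level has n_x² + n_y² + n_z² = 43. The ordered positive-integer solutions are (3, 3, 5), (3, 5, 3), (5, 3, 3).
That gives 3 states.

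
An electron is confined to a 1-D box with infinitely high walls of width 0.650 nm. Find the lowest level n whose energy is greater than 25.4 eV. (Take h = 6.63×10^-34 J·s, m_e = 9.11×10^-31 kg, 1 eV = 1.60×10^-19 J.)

n = 6

E_1 = h²/(8m_eL²) = 1.428×10^-19 J = 0.8925 eV.
Need n² > 25.4/0.8925 = 28.46, i.e. n > 5.335.
The smallest integer satisfying this is n = 6.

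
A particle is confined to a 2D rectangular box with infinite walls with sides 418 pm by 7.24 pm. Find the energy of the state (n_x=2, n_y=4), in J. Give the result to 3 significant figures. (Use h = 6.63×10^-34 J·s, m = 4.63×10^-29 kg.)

For a 2D rectangular well E = (h²/8m)·Σ n_i²/L_i² = (6.63×10^-34)²/(8·4.63×10^-29) · [2²/(418 pm)² + 4²/(7.24 pm)²].
Evaluating gives E = 3.62×10^-16 J.

E = 3.62×10^-16 J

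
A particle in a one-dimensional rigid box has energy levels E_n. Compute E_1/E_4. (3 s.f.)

0.0625

E_n ∝ n², so E_1/E_4 = 1²/4² = 1/16 = 0.0625.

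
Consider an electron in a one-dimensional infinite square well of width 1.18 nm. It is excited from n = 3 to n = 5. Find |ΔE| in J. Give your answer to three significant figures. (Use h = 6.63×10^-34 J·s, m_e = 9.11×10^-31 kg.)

|ΔE| = 6.93×10^-19 J

E_1 = h²/(8m_eL²) = 4.332×10^-20 J.
|ΔE| = |3² − 5²|·E_1 = 16·4.332×10^-20 J = 6.93×10^-19 J.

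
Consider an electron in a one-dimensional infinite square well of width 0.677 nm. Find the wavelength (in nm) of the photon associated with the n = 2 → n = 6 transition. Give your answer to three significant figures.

λ = 47.2 nm

E_1 = h²/(8m_eL²) = 1.315×10^-19 J, so ΔE = (6² − 2²)E_1 = 4.208×10^-18 J.
λ = hc/ΔE = (6.626×10^-34·2.998×10^8)/4.208×10^-18 = 4.72×10^-8 m = 47.2 nm.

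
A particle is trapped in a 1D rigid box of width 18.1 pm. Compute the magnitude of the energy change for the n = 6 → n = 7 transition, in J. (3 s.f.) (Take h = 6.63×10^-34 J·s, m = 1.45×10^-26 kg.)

|ΔE| = 1.50×10^-19 J

E_1 = h²/(8mL²) = 1.157×10^-20 J.
|ΔE| = |6² − 7²|·E_1 = 13·1.157×10^-20 J = 1.50×10^-19 J.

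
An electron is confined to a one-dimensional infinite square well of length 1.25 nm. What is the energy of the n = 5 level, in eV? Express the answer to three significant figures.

E_5 = 6.02 eV

For an infinite well E_n = n²h²/(8m_eL²), so E_1 = h²/(8m_eL²) = (6.626×10^-34)²/(8·9.109×10^-31·(1.25×10^-9 m)²) = 3.856×10^-20 J.
Then E_5 = 5²·E_1 = 25·3.856×10^-20 J = 9.640×10^-19 J.
Converting, E_5 = 9.640×10^-19 J / (1.602×10^-19 J/eV) = 6.02 eV.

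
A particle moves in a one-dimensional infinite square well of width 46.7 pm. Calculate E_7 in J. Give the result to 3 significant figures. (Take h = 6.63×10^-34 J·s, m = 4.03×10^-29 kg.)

For an infinite well E_n = n²h²/(8mL²), so E_1 = h²/(8mL²) = (6.63×10^-34)²/(8·4.03×10^-29·(4.67×10^-11 m)²) = 6.252×10^-19 J.
Then E_7 = 7²·E_1 = 49·6.252×10^-19 J = 3.06×10^-17 J.

E_7 = 3.06×10^-17 J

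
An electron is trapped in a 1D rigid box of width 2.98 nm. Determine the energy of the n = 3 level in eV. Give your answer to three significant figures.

E_3 = 0.381 eV

For an infinite well E_n = n²h²/(8m_eL²), so E_1 = h²/(8m_eL²) = (6.626×10^-34)²/(8·9.109×10^-31·(2.98×10^-9 m)²) = 6.784×10^-21 J.
Then E_3 = 3²·E_1 = 9·6.784×10^-21 J = 6.106×10^-20 J.
Converting, E_3 = 6.106×10^-20 J / (1.602×10^-19 J/eV) = 0.381 eV.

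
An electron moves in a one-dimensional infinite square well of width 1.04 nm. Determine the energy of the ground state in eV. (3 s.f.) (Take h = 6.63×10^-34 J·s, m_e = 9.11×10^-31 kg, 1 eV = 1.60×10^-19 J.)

E_1 = 0.349 eV

For an infinite well E_n = n²h²/(8m_eL²), so E_1 = h²/(8m_eL²) = (6.63×10^-34)²/(8·9.11×10^-31·(1.04×10^-9 m)²) = 5.576×10^-20 J.
Converting, E_1 = 5.576×10^-20 J / (1.60×10^-19 J/eV) = 0.349 eV.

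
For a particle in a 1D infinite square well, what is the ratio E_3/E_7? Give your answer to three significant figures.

E_n ∝ n², so E_3/E_7 = 3²/7² = 9/49 = 0.184.

0.184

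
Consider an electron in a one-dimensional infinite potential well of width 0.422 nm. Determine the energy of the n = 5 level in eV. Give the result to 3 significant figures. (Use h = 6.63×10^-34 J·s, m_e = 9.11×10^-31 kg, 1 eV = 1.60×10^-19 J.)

For an infinite well E_n = n²h²/(8m_eL²), so E_1 = h²/(8m_eL²) = (6.63×10^-34)²/(8·9.11×10^-31·(4.22×10^-10 m)²) = 3.387×10^-19 J.
Then E_5 = 5²·E_1 = 25·3.387×10^-19 J = 8.467×10^-18 J.
Converting, E_5 = 8.467×10^-18 J / (1.60×10^-19 J/eV) = 52.9 eV.

E_5 = 52.9 eV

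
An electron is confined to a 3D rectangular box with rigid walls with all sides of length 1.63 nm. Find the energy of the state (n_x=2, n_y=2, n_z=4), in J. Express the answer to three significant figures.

For a 3D rectangular well E = (h²/8m_e)·Σ n_i²/L_i² = (6.626×10^-34)²/(8·9.109×10^-31) · [2²/(1.63 nm)² + 2²/(1.63 nm)² + 4²/(1.63 nm)²].
Evaluating gives E = 5.44×10^-19 J.

E = 5.44×10^-19 J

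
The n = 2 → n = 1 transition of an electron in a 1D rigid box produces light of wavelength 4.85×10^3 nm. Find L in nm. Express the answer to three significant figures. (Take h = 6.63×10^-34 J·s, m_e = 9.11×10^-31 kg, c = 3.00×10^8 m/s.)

L = 2.10 nm

The photon carries ΔE = hc/λ = 6.63×10^-34·3.00×10^8/4.85×10^-6 m = 4.101×10^-20 J.
Since ΔE = (2² − 1²)E_1, E_1 = 1.367×10^-20 J, and L = h/√(8m_eE_1) = 2.10×10^-9 m = 2.10 nm.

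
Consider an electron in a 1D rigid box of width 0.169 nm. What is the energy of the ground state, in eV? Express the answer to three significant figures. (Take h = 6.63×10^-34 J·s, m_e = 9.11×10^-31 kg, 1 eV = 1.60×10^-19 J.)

For an infinite well E_n = n²h²/(8m_eL²), so E_1 = h²/(8m_eL²) = (6.63×10^-34)²/(8·9.11×10^-31·(1.69×10^-10 m)²) = 2.112×10^-18 J.
Converting, E_1 = 2.112×10^-18 J / (1.60×10^-19 J/eV) = 13.2 eV.

E_1 = 13.2 eV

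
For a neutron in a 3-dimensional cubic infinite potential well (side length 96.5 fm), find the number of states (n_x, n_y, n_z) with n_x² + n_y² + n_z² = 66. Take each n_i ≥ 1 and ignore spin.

The level has n_x² + n_y² + n_z² = 66. The ordered positive-integer solutions are (1, 1, 8), (1, 4, 7), (1, 7, 4), (1, 8, 1), (4, 1, 7), (4, 5, 5), (4, 7, 1), (5, 4, 5), (5, 5, 4), (7, 1, 4), (7, 4, 1), (8, 1, 1).
That gives 12 states.

degeneracy = 12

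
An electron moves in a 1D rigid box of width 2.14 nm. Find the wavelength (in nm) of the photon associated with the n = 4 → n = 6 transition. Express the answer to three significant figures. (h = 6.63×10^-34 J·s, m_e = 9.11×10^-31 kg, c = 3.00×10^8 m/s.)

λ = 755 nm

E_1 = h²/(8m_eL²) = 1.317×10^-20 J, so ΔE = (6² − 4²)E_1 = 2.634×10^-19 J.
λ = hc/ΔE = (6.63×10^-34·3.00×10^8)/2.634×10^-19 = 7.55×10^-7 m = 755 nm.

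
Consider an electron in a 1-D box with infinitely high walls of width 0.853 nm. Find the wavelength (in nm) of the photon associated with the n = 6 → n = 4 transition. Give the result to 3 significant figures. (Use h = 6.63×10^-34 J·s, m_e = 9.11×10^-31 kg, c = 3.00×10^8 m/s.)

λ = 120 nm

E_1 = h²/(8m_eL²) = 8.289×10^-20 J, so ΔE = (6² − 4²)E_1 = 1.658×10^-18 J.
λ = hc/ΔE = (6.63×10^-34·3.00×10^8)/1.658×10^-18 = 1.20×10^-7 m = 120 nm.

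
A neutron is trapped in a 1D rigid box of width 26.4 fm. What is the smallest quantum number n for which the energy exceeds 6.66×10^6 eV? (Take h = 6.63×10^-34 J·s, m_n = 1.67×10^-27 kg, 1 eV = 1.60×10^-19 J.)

n = 5

E_1 = h²/(8m_nL²) = 4.721×10^-14 J = 2.951×10^5 eV.
Need n² > 6.66×10^6/2.951×10^5 = 22.57, i.e. n > 4.751.
The smallest integer satisfying this is n = 5.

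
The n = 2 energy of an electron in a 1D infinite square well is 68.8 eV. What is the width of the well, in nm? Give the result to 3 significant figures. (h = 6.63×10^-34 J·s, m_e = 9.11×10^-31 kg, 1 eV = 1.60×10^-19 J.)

L = 0.148 nm

From E_n = n²h²/(8m_eL²), L = n·h/√(8m_eE_n).
E_2 = 68.8 eV = 1.101×10^-17 J, so L = 2·6.63×10^-34/√(8·9.11×10^-31·1.101×10^-17) = 1.48×10^-10 m = 0.148 nm.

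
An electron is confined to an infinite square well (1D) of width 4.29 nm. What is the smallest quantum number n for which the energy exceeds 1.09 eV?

n = 8

E_1 = h²/(8m_eL²) = 3.274×10^-21 J = 0.02044 eV.
Need n² > 1.09/0.02044 = 53.33, i.e. n > 7.303.
The smallest integer satisfying this is n = 8.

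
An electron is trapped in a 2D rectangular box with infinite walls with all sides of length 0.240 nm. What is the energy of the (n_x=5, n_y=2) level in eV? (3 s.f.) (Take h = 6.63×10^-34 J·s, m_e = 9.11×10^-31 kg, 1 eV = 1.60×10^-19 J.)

For a 2D rectangular well E = (h²/8m_e)·Σ n_i²/L_i² = (6.63×10^-34)²/(8·9.11×10^-31) · [5²/(0.240 nm)² + 2²/(0.240 nm)²].
Evaluating gives E = 3.037×10^-17 J = 190 eV.

E = 190 eV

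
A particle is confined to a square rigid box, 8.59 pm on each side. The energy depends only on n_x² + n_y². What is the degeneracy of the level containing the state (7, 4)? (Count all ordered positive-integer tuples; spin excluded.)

The level has n_x² + n_y² = 65. The ordered positive-integer solutions are (1, 8), (4, 7), (7, 4), (8, 1).
That gives 4 states.

degeneracy = 4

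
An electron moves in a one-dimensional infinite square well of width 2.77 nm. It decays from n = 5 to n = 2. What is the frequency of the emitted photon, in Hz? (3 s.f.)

f = 2.49×10^14 Hz

E_1 = h²/(8m_eL²) = 7.852×10^-21 J and ΔE = (5² − 2²)E_1 = 1.649×10^-19 J.
f = ΔE/h = 1.649×10^-19/6.626×10^-34 = 2.49×10^14 Hz.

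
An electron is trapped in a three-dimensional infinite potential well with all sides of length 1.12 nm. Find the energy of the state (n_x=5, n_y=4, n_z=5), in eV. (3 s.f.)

For a 3D rectangular well E = (h²/8m_e)·Σ n_i²/L_i² = (6.626×10^-34)²/(8·9.109×10^-31) · [5²/(1.12 nm)² + 4²/(1.12 nm)² + 5²/(1.12 nm)²].
Evaluating gives E = 3.170×10^-18 J = 19.8 eV.

E = 19.8 eV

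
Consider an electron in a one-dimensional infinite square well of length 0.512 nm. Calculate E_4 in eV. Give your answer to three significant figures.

E_4 = 23.0 eV

For an infinite well E_n = n²h²/(8m_eL²), so E_1 = h²/(8m_eL²) = (6.626×10^-34)²/(8·9.109×10^-31·(5.12×10^-10 m)²) = 2.298×10^-19 J.
Then E_4 = 4²·E_1 = 16·2.298×10^-19 J = 3.677×10^-18 J.
Converting, E_4 = 3.677×10^-18 J / (1.602×10^-19 J/eV) = 23.0 eV.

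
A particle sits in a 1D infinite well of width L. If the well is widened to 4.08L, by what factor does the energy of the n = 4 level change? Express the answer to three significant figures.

E_n ∝ 1/L², so the energy scales by 1/4.08² = 0.0601.

0.0601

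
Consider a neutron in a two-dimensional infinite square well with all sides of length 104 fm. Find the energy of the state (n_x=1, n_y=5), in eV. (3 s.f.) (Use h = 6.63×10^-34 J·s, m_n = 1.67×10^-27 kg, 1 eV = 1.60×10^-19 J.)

For a 2D rectangular well E = (h²/8m_n)·Σ n_i²/L_i² = (6.63×10^-34)²/(8·1.67×10^-27) · [1²/(104 fm)² + 5²/(104 fm)²].
Evaluating gives E = 7.909×10^-14 J = 4.94×10^5 eV.

E = 4.94×10^5 eV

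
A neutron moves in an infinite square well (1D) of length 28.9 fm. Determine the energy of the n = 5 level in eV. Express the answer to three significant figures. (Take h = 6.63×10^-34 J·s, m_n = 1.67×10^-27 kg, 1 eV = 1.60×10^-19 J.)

E_5 = 6.16×10^6 eV

For an infinite well E_n = n²h²/(8m_nL²), so E_1 = h²/(8m_nL²) = (6.63×10^-34)²/(8·1.67×10^-27·(2.89×10^-14 m)²) = 3.939×10^-14 J.
Then E_5 = 5²·E_1 = 25·3.939×10^-14 J = 9.848×10^-13 J.
Converting, E_5 = 9.848×10^-13 J / (1.60×10^-19 J/eV) = 6.16×10^6 eV.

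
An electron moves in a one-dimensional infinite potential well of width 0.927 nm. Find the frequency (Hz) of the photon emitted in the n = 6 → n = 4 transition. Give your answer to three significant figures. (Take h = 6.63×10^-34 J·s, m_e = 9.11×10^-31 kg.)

E_1 = h²/(8m_eL²) = 7.019×10^-20 J and ΔE = (6² − 4²)E_1 = 1.404×10^-18 J.
f = ΔE/h = 1.404×10^-18/6.63×10^-34 = 2.12×10^15 Hz.

f = 2.12×10^15 Hz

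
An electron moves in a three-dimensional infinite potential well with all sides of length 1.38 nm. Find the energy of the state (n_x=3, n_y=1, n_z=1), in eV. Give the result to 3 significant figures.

E = 2.17 eV

For a 3D rectangular well E = (h²/8m_e)·Σ n_i²/L_i² = (6.626×10^-34)²/(8·9.109×10^-31) · [3²/(1.38 nm)² + 1²/(1.38 nm)² + 1²/(1.38 nm)²].
Evaluating gives E = 3.480×10^-19 J = 2.17 eV.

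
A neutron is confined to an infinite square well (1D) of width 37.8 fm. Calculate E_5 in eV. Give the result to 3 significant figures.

For an infinite well E_n = n²h²/(8m_nL²), so E_1 = h²/(8m_nL²) = (6.626×10^-34)²/(8·1.675×10^-27·(3.78×10^-14 m)²) = 2.293×10^-14 J.
Then E_5 = 5²·E_1 = 25·2.293×10^-14 J = 5.733×10^-13 J.
Converting, E_5 = 5.733×10^-13 J / (1.602×10^-19 J/eV) = 3.58×10^6 eV.

E_5 = 3.58×10^6 eV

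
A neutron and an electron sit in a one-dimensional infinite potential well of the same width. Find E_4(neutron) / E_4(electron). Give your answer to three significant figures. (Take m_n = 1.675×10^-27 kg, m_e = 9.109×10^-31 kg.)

E_n ∝ 1/m at fixed n and L, so the ratio is m_e/m_n = 9.109×10^-31/1.675×10^-27 = 5.44×10^-4.

5.44×10^-4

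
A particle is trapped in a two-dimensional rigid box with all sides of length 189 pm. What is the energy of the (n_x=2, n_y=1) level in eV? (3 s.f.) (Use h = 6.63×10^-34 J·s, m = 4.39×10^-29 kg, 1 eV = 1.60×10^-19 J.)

E = 1.09 eV

For a 2D rectangular well E = (h²/8m)·Σ n_i²/L_i² = (6.63×10^-34)²/(8·4.39×10^-29) · [2²/(189 pm)² + 1²/(189 pm)²].
Evaluating gives E = 1.752×10^-19 J = 1.09 eV.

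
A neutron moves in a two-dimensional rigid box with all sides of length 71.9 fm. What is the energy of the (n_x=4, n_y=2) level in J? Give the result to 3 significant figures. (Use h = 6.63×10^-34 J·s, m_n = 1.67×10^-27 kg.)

E = 1.27×10^-13 J

For a 2D rectangular well E = (h²/8m_n)·Σ n_i²/L_i² = (6.63×10^-34)²/(8·1.67×10^-27) · [4²/(71.9 fm)² + 2²/(71.9 fm)²].
Evaluating gives E = 1.27×10^-13 J.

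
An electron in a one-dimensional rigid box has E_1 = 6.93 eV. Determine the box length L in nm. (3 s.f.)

L = 0.233 nm

From E_n = n²h²/(8m_eL²), L = n·h/√(8m_eE_n).
E_1 = 6.93 eV = 1.110×10^-18 J, so L = 1·6.626×10^-34/√(8·9.109×10^-31·1.110×10^-18) = 2.33×10^-10 m = 0.233 nm.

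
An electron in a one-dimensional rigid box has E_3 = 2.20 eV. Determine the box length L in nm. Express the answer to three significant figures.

L = 1.24 nm

From E_n = n²h²/(8m_eL²), L = n·h/√(8m_eE_n).
E_3 = 2.20 eV = 3.524×10^-19 J, so L = 3·6.626×10^-34/√(8·9.109×10^-31·3.524×10^-19) = 1.24×10^-9 m = 1.24 nm.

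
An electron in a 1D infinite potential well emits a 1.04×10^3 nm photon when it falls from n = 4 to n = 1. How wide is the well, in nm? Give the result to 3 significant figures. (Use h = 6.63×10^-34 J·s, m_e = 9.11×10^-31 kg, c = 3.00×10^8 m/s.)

L = 2.17 nm

The photon carries ΔE = hc/λ = 6.63×10^-34·3.00×10^8/1.04×10^-6 m = 1.912×10^-19 J.
Since ΔE = (4² − 1²)E_1, E_1 = 1.275×10^-20 J, and L = h/√(8m_eE_1) = 2.17×10^-9 m = 2.17 nm.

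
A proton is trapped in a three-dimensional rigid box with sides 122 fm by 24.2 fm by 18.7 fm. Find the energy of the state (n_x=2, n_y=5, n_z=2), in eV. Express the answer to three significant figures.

E = 1.11×10^7 eV

For a 3D rectangular well E = (h²/8m_p)·Σ n_i²/L_i² = (6.626×10^-34)²/(8·1.673×10^-27) · [2²/(122 fm)² + 5²/(24.2 fm)² + 2²/(18.7 fm)²].
Evaluating gives E = 1.784×10^-12 J = 1.11×10^7 eV.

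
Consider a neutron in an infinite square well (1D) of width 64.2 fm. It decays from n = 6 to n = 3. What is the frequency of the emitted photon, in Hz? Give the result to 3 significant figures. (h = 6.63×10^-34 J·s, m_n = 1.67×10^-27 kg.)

E_1 = h²/(8m_nL²) = 7.983×10^-15 J and ΔE = (6² − 3²)E_1 = 2.155×10^-13 J.
f = ΔE/h = 2.155×10^-13/6.63×10^-34 = 3.25×10^20 Hz.

f = 3.25×10^20 Hz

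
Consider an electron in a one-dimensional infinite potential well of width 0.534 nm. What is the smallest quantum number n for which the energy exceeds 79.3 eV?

E_1 = h²/(8m_eL²) = 2.113×10^-19 J = 1.319 eV.
Need n² > 79.3/1.319 = 60.12, i.e. n > 7.754.
The smallest integer satisfying this is n = 8.

n = 8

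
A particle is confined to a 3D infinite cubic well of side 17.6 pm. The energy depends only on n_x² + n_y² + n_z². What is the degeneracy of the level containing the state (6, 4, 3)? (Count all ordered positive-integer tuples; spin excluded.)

The level has n_x² + n_y² + n_z² = 61. The ordered positive-integer solutions are (3, 4, 6), (3, 6, 4), (4, 3, 6), (4, 6, 3), (6, 3, 4), (6, 4, 3).
That gives 6 states.

degeneracy = 6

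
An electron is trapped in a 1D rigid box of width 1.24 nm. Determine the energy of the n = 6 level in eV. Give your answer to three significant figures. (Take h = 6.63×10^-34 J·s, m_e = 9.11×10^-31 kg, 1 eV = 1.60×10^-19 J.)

E_6 = 8.83 eV

For an infinite well E_n = n²h²/(8m_eL²), so E_1 = h²/(8m_eL²) = (6.63×10^-34)²/(8·9.11×10^-31·(1.24×10^-9 m)²) = 3.923×10^-20 J.
Then E_6 = 6²·E_1 = 36·3.923×10^-20 J = 1.412×10^-18 J.
Converting, E_6 = 1.412×10^-18 J / (1.60×10^-19 J/eV) = 8.83 eV.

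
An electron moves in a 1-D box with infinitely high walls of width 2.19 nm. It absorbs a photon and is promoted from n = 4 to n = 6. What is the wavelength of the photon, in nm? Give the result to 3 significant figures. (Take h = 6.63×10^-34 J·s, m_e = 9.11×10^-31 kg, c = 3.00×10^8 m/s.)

λ = 791 nm

E_1 = h²/(8m_eL²) = 1.258×10^-20 J, so ΔE = (6² − 4²)E_1 = 2.516×10^-19 J.
λ = hc/ΔE = (6.63×10^-34·3.00×10^8)/2.516×10^-19 = 7.91×10^-7 m = 791 nm.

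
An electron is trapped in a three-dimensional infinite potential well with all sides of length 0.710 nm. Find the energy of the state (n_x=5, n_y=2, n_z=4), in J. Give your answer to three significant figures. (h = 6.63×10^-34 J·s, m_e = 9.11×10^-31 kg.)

For a 3D rectangular well E = (h²/8m_e)·Σ n_i²/L_i² = (6.63×10^-34)²/(8·9.11×10^-31) · [5²/(0.710 nm)² + 2²/(0.710 nm)² + 4²/(0.710 nm)²].
Evaluating gives E = 5.38×10^-18 J.

E = 5.38×10^-18 J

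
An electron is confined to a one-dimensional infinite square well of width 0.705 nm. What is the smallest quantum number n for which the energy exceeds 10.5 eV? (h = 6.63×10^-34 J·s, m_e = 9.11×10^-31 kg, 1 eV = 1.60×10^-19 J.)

E_1 = h²/(8m_eL²) = 1.214×10^-19 J = 0.7588 eV.
Need n² > 10.5/0.7588 = 13.84, i.e. n > 3.720.
The smallest integer satisfying this is n = 4.

n = 4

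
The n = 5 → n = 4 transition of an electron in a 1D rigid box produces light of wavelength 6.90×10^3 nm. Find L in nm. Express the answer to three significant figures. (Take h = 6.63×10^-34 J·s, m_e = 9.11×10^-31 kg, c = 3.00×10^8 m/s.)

L = 4.34 nm

The photon carries ΔE = hc/λ = 6.63×10^-34·3.00×10^8/6.90×10^-6 m = 2.883×10^-20 J.
Since ΔE = (5² − 4²)E_1, E_1 = 3.203×10^-21 J, and L = h/√(8m_eE_1) = 4.34×10^-9 m = 4.34 nm.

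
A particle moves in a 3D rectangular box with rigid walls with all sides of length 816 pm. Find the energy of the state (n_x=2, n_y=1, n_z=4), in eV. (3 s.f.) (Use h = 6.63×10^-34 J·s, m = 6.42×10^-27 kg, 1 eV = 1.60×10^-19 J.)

E = 0.00169 eV

For a 3D rectangular well E = (h²/8m)·Σ n_i²/L_i² = (6.63×10^-34)²/(8·6.42×10^-27) · [2²/(816 pm)² + 1²/(816 pm)² + 4²/(816 pm)²].
Evaluating gives E = 2.699×10^-22 J = 0.00169 eV.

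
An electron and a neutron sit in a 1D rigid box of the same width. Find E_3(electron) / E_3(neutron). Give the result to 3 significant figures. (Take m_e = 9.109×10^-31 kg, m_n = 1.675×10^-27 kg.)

E_n ∝ 1/m at fixed n and L, so the ratio is m_n/m_e = 1.675×10^-27/9.109×10^-31 = 1.84×10^3.

1.84×10^3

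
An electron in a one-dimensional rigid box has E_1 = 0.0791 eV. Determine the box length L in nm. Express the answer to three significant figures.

L = 2.18 nm

From E_n = n²h²/(8m_eL²), L = n·h/√(8m_eE_n).
E_1 = 0.0791 eV = 1.267×10^-20 J, so L = 1·6.626×10^-34/√(8·9.109×10^-31·1.267×10^-20) = 2.18×10^-9 m = 2.18 nm.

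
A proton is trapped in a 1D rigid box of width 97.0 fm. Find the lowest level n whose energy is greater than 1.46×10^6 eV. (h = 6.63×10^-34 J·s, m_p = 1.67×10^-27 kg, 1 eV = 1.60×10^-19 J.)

E_1 = h²/(8m_pL²) = 3.497×10^-15 J = 2.186×10^4 eV.
Need n² > 1.46×10^6/2.186×10^4 = 66.79, i.e. n > 8.173.
The smallest integer satisfying this is n = 9.

n = 9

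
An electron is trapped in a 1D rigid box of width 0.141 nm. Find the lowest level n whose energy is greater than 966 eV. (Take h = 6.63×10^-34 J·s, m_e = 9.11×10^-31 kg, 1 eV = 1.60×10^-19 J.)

n = 8

E_1 = h²/(8m_eL²) = 3.034×10^-18 J = 18.96 eV.
Need n² > 966/18.96 = 50.95, i.e. n > 7.138.
The smallest integer satisfying this is n = 8.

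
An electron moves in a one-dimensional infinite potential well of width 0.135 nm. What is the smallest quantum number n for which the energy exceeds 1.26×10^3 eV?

n = 8

E_1 = h²/(8m_eL²) = 3.306×10^-18 J = 20.64 eV.
Need n² > 1.26×10^3/20.64 = 61.05, i.e. n > 7.813.
The smallest integer satisfying this is n = 8.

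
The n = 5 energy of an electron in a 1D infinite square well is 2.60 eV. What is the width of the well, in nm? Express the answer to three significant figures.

L = 1.90 nm

From E_n = n²h²/(8m_eL²), L = n·h/√(8m_eE_n).
E_5 = 2.60 eV = 4.165×10^-19 J, so L = 5·6.626×10^-34/√(8·9.109×10^-31·4.165×10^-19) = 1.90×10^-9 m = 1.90 nm.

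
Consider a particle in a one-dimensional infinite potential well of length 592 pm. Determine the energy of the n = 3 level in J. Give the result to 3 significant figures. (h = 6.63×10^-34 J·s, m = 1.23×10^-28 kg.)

For an infinite well E_n = n²h²/(8mL²), so E_1 = h²/(8mL²) = (6.63×10^-34)²/(8·1.23×10^-28·(5.92×10^-10 m)²) = 1.275×10^-21 J.
Then E_3 = 3²·E_1 = 9·1.275×10^-21 J = 1.15×10^-20 J.

E_3 = 1.15×10^-20 J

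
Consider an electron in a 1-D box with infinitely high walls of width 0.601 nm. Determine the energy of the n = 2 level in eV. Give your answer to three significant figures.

E_2 = 4.16 eV

For an infinite well E_n = n²h²/(8m_eL²), so E_1 = h²/(8m_eL²) = (6.626×10^-34)²/(8·9.109×10^-31·(6.01×10^-10 m)²) = 1.668×10^-19 J.
Then E_2 = 2²·E_1 = 4·1.668×10^-19 J = 6.672×10^-19 J.
Converting, E_2 = 6.672×10^-19 J / (1.602×10^-19 J/eV) = 4.16 eV.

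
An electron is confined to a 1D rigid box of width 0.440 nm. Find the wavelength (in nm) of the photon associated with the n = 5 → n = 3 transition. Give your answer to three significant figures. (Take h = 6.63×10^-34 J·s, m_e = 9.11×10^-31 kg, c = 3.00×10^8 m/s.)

E_1 = h²/(8m_eL²) = 3.115×10^-19 J, so ΔE = (5² − 3²)E_1 = 4.984×10^-18 J.
λ = hc/ΔE = (6.63×10^-34·3.00×10^8)/4.984×10^-18 = 3.99×10^-8 m = 39.9 nm.

λ = 39.9 nm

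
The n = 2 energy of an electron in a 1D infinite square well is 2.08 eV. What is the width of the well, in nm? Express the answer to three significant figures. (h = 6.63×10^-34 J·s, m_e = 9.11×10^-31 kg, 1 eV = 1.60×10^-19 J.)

From E_n = n²h²/(8m_eL²), L = n·h/√(8m_eE_n).
E_2 = 2.08 eV = 3.328×10^-19 J, so L = 2·6.63×10^-34/√(8·9.11×10^-31·3.328×10^-19) = 8.51×10^-10 m = 0.851 nm.

L = 0.851 nm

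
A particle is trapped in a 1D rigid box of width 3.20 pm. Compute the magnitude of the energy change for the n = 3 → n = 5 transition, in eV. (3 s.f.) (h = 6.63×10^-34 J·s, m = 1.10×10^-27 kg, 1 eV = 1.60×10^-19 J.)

|ΔE| = 488 eV

E_1 = h²/(8mL²) = 4.878×10^-18 J.
|ΔE| = |3² − 5²|·E_1 = 16·4.878×10^-18 J = 7.805×10^-17 J = 488 eV.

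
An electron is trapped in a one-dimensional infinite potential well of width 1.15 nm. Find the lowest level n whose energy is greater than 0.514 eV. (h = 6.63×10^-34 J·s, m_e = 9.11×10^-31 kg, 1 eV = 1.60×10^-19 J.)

n = 2

E_1 = h²/(8m_eL²) = 4.561×10^-20 J = 0.2851 eV.
Need n² > 0.514/0.2851 = 1.803, i.e. n > 1.343.
The smallest integer satisfying this is n = 2.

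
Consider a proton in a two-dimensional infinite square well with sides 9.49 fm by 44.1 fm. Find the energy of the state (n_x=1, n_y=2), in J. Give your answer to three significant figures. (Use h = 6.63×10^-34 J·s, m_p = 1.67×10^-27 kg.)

E = 4.33×10^-13 J

For a 2D rectangular well E = (h²/8m_p)·Σ n_i²/L_i² = (6.63×10^-34)²/(8·1.67×10^-27) · [1²/(9.49 fm)² + 2²/(44.1 fm)²].
Evaluating gives E = 4.33×10^-13 J.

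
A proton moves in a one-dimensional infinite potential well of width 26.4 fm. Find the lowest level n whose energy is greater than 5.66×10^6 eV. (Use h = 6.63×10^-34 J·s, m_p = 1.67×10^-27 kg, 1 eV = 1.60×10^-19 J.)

n = 5

E_1 = h²/(8m_pL²) = 4.721×10^-14 J = 2.951×10^5 eV.
Need n² > 5.66×10^6/2.951×10^5 = 19.18, i.e. n > 4.379.
The smallest integer satisfying this is n = 5.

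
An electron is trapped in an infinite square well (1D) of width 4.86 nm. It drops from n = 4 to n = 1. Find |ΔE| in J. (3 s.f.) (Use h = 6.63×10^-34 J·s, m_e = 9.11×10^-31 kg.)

E_1 = h²/(8m_eL²) = 2.554×10^-21 J.
|ΔE| = |4² − 1²|·E_1 = 15·2.554×10^-21 J = 3.83×10^-20 J.

|ΔE| = 3.83×10^-20 J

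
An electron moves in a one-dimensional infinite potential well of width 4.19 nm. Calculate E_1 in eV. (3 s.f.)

For an infinite well E_n = n²h²/(8m_eL²), so E_1 = h²/(8m_eL²) = (6.626×10^-34)²/(8·9.109×10^-31·(4.19×10^-9 m)²) = 3.432×10^-21 J.
Converting, E_1 = 3.432×10^-21 J / (1.602×10^-19 J/eV) = 0.0214 eV.

E_1 = 0.0214 eV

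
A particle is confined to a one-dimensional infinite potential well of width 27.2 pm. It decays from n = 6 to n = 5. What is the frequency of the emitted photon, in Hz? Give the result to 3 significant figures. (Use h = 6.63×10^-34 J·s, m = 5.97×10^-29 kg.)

f = 2.06×10^16 Hz

E_1 = h²/(8mL²) = 1.244×10^-18 J and ΔE = (6² − 5²)E_1 = 1.368×10^-17 J.
f = ΔE/h = 1.368×10^-17/6.63×10^-34 = 2.06×10^16 Hz.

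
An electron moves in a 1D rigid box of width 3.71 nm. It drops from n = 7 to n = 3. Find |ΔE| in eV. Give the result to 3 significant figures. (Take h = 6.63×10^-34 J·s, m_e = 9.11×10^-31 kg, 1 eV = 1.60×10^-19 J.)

E_1 = h²/(8m_eL²) = 4.382×10^-21 J.
|ΔE| = |7² − 3²|·E_1 = 40·4.382×10^-21 J = 1.753×10^-19 J = 1.10 eV.

|ΔE| = 1.10 eV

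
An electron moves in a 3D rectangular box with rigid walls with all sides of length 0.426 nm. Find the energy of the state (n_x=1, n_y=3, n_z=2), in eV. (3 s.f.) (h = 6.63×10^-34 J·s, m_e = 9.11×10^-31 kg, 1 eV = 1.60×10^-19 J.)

E = 29.1 eV

For a 3D rectangular well E = (h²/8m_e)·Σ n_i²/L_i² = (6.63×10^-34)²/(8·9.11×10^-31) · [1²/(0.426 nm)² + 3²/(0.426 nm)² + 2²/(0.426 nm)²].
Evaluating gives E = 4.653×10^-18 J = 29.1 eV.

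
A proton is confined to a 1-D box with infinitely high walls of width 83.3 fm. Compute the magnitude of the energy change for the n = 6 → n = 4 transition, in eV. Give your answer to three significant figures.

E_1 = h²/(8m_pL²) = 4.727×10^-15 J.
|ΔE| = |6² − 4²|·E_1 = 20·4.727×10^-15 J = 9.454×10^-14 J = 5.90×10^5 eV.

|ΔE| = 5.90×10^5 eV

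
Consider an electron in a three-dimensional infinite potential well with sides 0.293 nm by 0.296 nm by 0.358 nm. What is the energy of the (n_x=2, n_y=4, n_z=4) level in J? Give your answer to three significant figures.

For a 3D rectangular well E = (h²/8m_e)·Σ n_i²/L_i² = (6.626×10^-34)²/(8·9.109×10^-31) · [2²/(0.293 nm)² + 4²/(0.296 nm)² + 4²/(0.358 nm)²].
Evaluating gives E = 2.13×10^-17 J.

E = 2.13×10^-17 J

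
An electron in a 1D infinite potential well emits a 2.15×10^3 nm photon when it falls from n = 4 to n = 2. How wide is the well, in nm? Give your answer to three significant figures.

L = 2.80 nm

The photon carries ΔE = hc/λ = 6.626×10^-34·2.998×10^8/2.15×10^-6 m = 9.239×10^-20 J.
Since ΔE = (4² − 2²)E_1, E_1 = 7.699×10^-21 J, and L = h/√(8m_eE_1) = 2.80×10^-9 m = 2.80 nm.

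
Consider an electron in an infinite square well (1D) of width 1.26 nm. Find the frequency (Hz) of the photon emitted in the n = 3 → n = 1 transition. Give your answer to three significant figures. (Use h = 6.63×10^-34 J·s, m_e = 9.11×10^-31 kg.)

E_1 = h²/(8m_eL²) = 3.799×10^-20 J and ΔE = (3² − 1²)E_1 = 3.039×10^-19 J.
f = ΔE/h = 3.039×10^-19/6.63×10^-34 = 4.58×10^14 Hz.

f = 4.58×10^14 Hz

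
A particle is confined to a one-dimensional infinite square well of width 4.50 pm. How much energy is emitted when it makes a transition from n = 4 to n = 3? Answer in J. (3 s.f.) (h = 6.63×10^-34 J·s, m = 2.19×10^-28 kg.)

E_1 = h²/(8mL²) = 1.239×10^-17 J.
|ΔE| = |4² − 3²|·E_1 = 7·1.239×10^-17 J = 8.67×10^-17 J.

|ΔE| = 8.67×10^-17 J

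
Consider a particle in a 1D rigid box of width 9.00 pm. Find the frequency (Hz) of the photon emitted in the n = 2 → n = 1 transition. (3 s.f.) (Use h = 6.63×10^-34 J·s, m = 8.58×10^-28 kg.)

E_1 = h²/(8mL²) = 7.906×10^-19 J and ΔE = (2² − 1²)E_1 = 2.372×10^-18 J.
f = ΔE/h = 2.372×10^-18/6.63×10^-34 = 3.58×10^15 Hz.

f = 3.58×10^15 Hz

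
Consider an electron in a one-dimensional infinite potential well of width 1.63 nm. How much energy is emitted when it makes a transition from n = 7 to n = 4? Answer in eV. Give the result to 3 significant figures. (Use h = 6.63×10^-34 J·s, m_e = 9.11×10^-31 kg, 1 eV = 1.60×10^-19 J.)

|ΔE| = 4.68 eV

E_1 = h²/(8m_eL²) = 2.270×10^-20 J.
|ΔE| = |7² − 4²|·E_1 = 33·2.270×10^-20 J = 7.491×10^-19 J = 4.68 eV.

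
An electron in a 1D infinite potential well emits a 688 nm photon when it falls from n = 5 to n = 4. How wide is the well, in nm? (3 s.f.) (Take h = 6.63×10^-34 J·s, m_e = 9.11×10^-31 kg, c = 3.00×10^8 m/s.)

L = 1.37 nm

The photon carries ΔE = hc/λ = 6.63×10^-34·3.00×10^8/6.88×10^-7 m = 2.891×10^-19 J.
Since ΔE = (5² − 4²)E_1, E_1 = 3.212×10^-20 J, and L = h/√(8m_eE_1) = 1.37×10^-9 m = 1.37 nm.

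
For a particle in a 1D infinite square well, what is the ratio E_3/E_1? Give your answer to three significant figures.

E_n ∝ n², so E_3/E_1 = 3²/1² = 9/1 = 9.00.

9.00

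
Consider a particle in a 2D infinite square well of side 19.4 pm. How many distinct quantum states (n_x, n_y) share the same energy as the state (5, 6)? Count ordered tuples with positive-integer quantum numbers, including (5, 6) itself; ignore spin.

The level has n_x² + n_y² = 61. The ordered positive-integer solutions are (5, 6), (6, 5).
That gives 2 states.

degeneracy = 2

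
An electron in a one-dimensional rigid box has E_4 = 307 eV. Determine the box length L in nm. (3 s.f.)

From E_n = n²h²/(8m_eL²), L = n·h/√(8m_eE_n).
E_4 = 307 eV = 4.918×10^-17 J, so L = 4·6.626×10^-34/√(8·9.109×10^-31·4.918×10^-17) = 1.40×10^-10 m = 0.140 nm.

L = 0.140 nm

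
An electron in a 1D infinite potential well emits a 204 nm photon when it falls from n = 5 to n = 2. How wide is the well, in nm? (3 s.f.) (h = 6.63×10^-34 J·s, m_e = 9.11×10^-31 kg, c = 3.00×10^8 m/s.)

The photon carries ΔE = hc/λ = 6.63×10^-34·3.00×10^8/2.04×10^-7 m = 9.750×10^-19 J.
Since ΔE = (5² − 2²)E_1, E_1 = 4.643×10^-20 J, and L = h/√(8m_eE_1) = 1.14×10^-9 m = 1.14 nm.

L = 1.14 nm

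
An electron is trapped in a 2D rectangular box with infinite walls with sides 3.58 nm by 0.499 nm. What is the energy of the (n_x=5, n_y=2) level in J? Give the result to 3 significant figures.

For a 2D rectangular well E = (h²/8m_e)·Σ n_i²/L_i² = (6.626×10^-34)²/(8·9.109×10^-31) · [5²/(3.58 nm)² + 2²/(0.499 nm)²].
Evaluating gives E = 1.09×10^-18 J.

E = 1.09×10^-18 J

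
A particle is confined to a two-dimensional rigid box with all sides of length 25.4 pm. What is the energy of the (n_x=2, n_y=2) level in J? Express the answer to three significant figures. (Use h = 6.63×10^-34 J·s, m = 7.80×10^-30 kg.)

E = 8.74×10^-17 J

For a 2D rectangular well E = (h²/8m)·Σ n_i²/L_i² = (6.63×10^-34)²/(8·7.80×10^-30) · [2²/(25.4 pm)² + 2²/(25.4 pm)²].
Evaluating gives E = 8.74×10^-17 J.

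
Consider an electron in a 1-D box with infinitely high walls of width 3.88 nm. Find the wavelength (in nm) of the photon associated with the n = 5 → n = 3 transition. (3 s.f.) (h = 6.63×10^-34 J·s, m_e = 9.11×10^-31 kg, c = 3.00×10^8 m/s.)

E_1 = h²/(8m_eL²) = 4.006×10^-21 J, so ΔE = (5² − 3²)E_1 = 6.410×10^-20 J.
λ = hc/ΔE = (6.63×10^-34·3.00×10^8)/6.410×10^-20 = 3.10×10^-6 m = 3.10×10^3 nm.

λ = 3.10×10^3 nm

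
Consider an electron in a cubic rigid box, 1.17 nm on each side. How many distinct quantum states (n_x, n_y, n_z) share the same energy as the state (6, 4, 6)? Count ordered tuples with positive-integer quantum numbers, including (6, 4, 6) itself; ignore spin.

The level has n_x² + n_y² + n_z² = 88. The ordered positive-integer solutions are (4, 6, 6), (6, 4, 6), (6, 6, 4).
That gives 3 states.

degeneracy = 3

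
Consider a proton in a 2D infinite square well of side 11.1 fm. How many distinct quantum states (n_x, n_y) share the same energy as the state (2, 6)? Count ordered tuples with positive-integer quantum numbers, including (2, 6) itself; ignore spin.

degeneracy = 2

The level has n_x² + n_y² = 40. The ordered positive-integer solutions are (2, 6), (6, 2).
That gives 2 states.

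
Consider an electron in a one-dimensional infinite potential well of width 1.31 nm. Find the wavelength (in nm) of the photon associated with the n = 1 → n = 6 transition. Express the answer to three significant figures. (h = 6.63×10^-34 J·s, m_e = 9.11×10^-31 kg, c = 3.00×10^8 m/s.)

E_1 = h²/(8m_eL²) = 3.515×10^-20 J, so ΔE = (6² − 1²)E_1 = 1.230×10^-18 J.
λ = hc/ΔE = (6.63×10^-34·3.00×10^8)/1.230×10^-18 = 1.62×10^-7 m = 162 nm.

λ = 162 nm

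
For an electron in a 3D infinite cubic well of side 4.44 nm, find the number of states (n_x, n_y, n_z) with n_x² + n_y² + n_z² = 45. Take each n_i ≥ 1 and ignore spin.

degeneracy = 6

The level has n_x² + n_y² + n_z² = 45. The ordered positive-integer solutions are (2, 4, 5), (2, 5, 4), (4, 2, 5), (4, 5, 2), (5, 2, 4), (5, 4, 2).
That gives 6 states.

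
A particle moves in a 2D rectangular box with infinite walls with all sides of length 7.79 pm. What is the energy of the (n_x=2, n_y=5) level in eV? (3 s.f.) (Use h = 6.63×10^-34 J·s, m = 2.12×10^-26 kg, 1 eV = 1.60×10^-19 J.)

E = 7.74 eV

For a 2D rectangular well E = (h²/8m)·Σ n_i²/L_i² = (6.63×10^-34)²/(8·2.12×10^-26) · [2²/(7.79 pm)² + 5²/(7.79 pm)²].
Evaluating gives E = 1.239×10^-18 J = 7.74 eV.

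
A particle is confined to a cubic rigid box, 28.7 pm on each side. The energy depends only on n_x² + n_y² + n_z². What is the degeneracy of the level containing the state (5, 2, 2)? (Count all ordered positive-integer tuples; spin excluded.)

degeneracy = 6

The level has n_x² + n_y² + n_z² = 33. The ordered positive-integer solutions are (1, 4, 4), (2, 2, 5), (2, 5, 2), (4, 1, 4), (4, 4, 1), (5, 2, 2).
That gives 6 states.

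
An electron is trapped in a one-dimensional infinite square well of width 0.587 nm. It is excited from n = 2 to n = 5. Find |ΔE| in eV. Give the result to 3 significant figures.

|ΔE| = 22.9 eV

E_1 = h²/(8m_eL²) = 1.749×10^-19 J.
|ΔE| = |2² − 5²|·E_1 = 21·1.749×10^-19 J = 3.673×10^-18 J = 22.9 eV.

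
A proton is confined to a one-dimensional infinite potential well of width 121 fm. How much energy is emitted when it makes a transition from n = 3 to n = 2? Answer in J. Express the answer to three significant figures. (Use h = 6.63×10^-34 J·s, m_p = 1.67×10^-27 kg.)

E_1 = h²/(8m_pL²) = 2.247×10^-15 J.
|ΔE| = |3² − 2²|·E_1 = 5·2.247×10^-15 J = 1.12×10^-14 J.

|ΔE| = 1.12×10^-14 J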